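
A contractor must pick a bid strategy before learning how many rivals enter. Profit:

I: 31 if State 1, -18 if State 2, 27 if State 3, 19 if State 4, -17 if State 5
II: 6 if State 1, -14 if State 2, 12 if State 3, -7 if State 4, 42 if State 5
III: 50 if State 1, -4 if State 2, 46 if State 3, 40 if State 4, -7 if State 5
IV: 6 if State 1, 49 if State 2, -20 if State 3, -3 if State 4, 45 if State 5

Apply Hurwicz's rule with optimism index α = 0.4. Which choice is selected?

III

I: 0.4·31 + 0.6·(-18) = 1.6
II: 0.4·42 + 0.6·(-14) = 8.4
III: 0.4·50 + 0.6·(-7) = 15.8
IV: 0.4·49 + 0.6·(-20) = 7.6
Highest Hurwicz score = 15.8 → III.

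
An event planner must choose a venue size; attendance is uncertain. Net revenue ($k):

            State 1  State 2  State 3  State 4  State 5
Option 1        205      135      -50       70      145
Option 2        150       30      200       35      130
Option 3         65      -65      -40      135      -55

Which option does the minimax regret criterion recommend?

Option 2

Column bests: State 1=205, State 2=135, State 3=200, State 4=135, State 5=145.
Option 1 regrets: 0, 0, 250, 65, 0 → max 250
Option 2 regrets: 55, 105, 0, 100, 15 → max 105
Option 3 regrets: 140, 200, 240, 0, 200 → max 240
Smallest max regret = 105 → Option 2.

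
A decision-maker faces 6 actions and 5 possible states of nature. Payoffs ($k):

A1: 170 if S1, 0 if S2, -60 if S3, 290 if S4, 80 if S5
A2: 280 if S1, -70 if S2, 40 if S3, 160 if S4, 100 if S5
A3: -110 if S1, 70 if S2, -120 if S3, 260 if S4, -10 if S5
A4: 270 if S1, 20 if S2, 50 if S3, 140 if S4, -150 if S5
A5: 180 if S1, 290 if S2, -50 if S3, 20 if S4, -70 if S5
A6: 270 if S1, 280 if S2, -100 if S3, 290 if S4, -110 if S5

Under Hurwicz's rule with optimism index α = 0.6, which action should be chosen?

A1

A1: 0.6·290 + 0.4·(-60) = 150
A2: 0.6·280 + 0.4·(-70) = 140
A3: 0.6·260 + 0.4·(-120) = 108
A4: 0.6·270 + 0.4·(-150) = 102
A5: 0.6·290 + 0.4·(-70) = 146
A6: 0.6·290 + 0.4·(-110) = 130
Highest Hurwicz score = 150 → A1.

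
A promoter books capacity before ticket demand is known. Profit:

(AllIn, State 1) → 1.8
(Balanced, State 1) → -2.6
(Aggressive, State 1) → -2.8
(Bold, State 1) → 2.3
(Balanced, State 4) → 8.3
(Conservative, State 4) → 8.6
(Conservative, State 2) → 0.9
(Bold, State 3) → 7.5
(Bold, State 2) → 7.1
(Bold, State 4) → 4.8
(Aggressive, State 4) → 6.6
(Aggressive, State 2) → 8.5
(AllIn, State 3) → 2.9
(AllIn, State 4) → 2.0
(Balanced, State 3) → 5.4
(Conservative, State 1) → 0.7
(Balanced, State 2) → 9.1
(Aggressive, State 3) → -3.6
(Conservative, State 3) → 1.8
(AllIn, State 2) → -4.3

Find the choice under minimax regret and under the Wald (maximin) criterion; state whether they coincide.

minimax regret → Bold; maximin → Bold (agree)

Column bests: State 1=2.3, State 2=9.1, State 3=7.5, State 4=8.6.
Conservative regrets: 1.6, 8.2, 5.7, 0.0 → max 8.2
Balanced regrets: 4.9, 0.0, 2.1, 0.3 → max 4.9
Aggressive regrets: 5.1, 0.6, 11.1, 2.0 → max 11.1
Bold regrets: 0.0, 2.0, 0.0, 3.8 → max 3.8
AllIn regrets: 0.5, 13.4, 4.6, 6.6 → max 13.4
Smallest max regret = 3.8 → Bold.
Row minima: Conservative=0.7, Balanced=-2.6, Aggressive=-3.6, Bold=2.3, AllIn=-4.3
Best worst-case = 2.3 → Bold.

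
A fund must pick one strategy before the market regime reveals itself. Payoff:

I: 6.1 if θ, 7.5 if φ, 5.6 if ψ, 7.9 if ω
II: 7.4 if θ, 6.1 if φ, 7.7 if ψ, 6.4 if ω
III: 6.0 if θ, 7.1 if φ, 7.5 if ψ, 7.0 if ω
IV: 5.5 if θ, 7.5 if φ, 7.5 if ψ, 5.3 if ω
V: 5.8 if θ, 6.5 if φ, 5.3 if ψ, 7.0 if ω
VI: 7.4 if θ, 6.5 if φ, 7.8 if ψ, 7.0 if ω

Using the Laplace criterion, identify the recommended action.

VI

Row averages: I=6.775, II=6.9, III=6.9, IV=6.45, V=6.15, VI=7.175
Highest average = 7.175 → VI.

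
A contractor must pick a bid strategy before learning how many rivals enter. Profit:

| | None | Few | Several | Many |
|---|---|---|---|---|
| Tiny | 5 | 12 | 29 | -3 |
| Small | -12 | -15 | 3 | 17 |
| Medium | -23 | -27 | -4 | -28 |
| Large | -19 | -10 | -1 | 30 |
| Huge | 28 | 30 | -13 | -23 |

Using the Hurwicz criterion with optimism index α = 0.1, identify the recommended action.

Tiny: 0.1·29 + 0.9·(-3) = 0.2
Small: 0.1·17 + 0.9·(-15) = -11.8
Medium: 0.1·(-4) + 0.9·(-28) = -25.6
Large: 0.1·30 + 0.9·(-19) = -14.1
Huge: 0.1·30 + 0.9·(-23) = -17.7
Highest Hurwicz score = 0.2 → Tiny.

Tiny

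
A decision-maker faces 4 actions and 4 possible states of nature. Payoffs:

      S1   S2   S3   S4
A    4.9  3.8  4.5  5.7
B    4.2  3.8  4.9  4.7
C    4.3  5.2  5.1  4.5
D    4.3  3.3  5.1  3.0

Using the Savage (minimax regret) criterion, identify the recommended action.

C

Column bests: S1=4.9, S2=5.2, S3=5.1, S4=5.7.
A regrets: 0.0, 1.4, 0.6, 0.0 → max 1.4
B regrets: 0.7, 1.4, 0.2, 1.0 → max 1.4
C regrets: 0.6, 0.0, 0.0, 1.2 → max 1.2
D regrets: 0.6, 1.9, 0.0, 2.7 → max 2.7
Smallest max regret = 1.2 → C.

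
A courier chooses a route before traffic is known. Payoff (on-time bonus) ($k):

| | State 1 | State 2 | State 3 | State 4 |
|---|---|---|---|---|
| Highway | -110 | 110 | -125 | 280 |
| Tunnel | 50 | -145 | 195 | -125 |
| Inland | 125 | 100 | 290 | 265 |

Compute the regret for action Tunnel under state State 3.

Best payoff under State 3 is 290.
Regret = 290 − 195 = 95.

95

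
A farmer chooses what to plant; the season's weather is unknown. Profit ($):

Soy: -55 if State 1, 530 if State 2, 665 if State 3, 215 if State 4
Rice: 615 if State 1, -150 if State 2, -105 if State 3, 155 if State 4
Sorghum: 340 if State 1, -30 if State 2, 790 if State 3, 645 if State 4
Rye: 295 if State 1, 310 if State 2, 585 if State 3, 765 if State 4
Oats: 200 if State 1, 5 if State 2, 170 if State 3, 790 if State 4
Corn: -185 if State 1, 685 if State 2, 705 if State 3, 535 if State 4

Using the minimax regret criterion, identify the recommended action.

Column bests: State 1=615, State 2=685, State 3=790, State 4=790.
Soy regrets: 670, 155, 125, 575 → max 670
Rice regrets: 0, 835, 895, 635 → max 895
Sorghum regrets: 275, 715, 0, 145 → max 715
Rye regrets: 320, 375, 205, 25 → max 375
Oats regrets: 415, 680, 620, 0 → max 680
Corn regrets: 800, 0, 85, 255 → max 800
Smallest max regret = 375 → Rye.

Rye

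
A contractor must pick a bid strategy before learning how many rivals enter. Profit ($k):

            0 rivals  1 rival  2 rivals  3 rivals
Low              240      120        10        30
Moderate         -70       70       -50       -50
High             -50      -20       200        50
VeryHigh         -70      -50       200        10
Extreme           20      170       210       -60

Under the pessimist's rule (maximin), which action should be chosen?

Row minima: Low=10, Moderate=-70, High=-50, VeryHigh=-70, Extreme=-60
Best worst-case = 10 → Low.

Low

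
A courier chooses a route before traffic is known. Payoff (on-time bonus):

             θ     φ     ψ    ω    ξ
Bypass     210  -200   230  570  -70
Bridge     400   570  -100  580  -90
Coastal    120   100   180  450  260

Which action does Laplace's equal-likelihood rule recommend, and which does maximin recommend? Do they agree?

laplace → Bridge; maximin → Coastal (disagree)

Row averages: Bypass=148, Bridge=272, Coastal=222
Highest average = 272 → Bridge.
Row minima: Bypass=-200, Bridge=-100, Coastal=100
Best worst-case = 100 → Coastal.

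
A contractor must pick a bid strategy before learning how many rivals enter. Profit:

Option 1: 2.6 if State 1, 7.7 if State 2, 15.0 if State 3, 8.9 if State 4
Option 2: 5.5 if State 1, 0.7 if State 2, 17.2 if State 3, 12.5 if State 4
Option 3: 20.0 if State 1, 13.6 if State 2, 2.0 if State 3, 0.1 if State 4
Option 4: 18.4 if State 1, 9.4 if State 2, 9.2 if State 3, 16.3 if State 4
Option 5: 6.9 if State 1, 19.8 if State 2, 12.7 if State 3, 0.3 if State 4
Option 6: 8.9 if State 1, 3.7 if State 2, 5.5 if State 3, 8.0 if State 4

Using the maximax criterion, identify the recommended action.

Option 3

Row maxima: Option 1=15.0, Option 2=17.2, Option 3=20.0, Option 4=18.4, Option 5=19.8, Option 6=8.9
Best best-case = 20.0 → Option 3.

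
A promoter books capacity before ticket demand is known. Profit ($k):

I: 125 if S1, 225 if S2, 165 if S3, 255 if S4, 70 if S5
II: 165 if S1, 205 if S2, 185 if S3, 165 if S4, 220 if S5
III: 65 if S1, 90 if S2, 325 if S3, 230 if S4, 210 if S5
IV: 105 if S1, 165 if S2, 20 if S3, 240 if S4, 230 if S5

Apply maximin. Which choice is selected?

Row minima: I=70, II=165, III=65, IV=20
Best worst-case = 165 → II.

II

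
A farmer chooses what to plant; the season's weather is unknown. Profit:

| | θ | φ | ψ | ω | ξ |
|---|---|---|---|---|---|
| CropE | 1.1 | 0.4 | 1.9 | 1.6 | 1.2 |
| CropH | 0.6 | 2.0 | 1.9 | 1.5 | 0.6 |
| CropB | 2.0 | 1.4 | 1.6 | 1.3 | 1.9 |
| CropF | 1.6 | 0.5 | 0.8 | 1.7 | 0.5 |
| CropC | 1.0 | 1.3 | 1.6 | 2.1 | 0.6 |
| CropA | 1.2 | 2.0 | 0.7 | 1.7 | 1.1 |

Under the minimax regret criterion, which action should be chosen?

CropB

Column bests: θ=2.0, φ=2.0, ψ=1.9, ω=2.1, ξ=1.9.
CropE regrets: 0.9, 1.6, 0.0, 0.5, 0.7 → max 1.6
CropH regrets: 1.4, 0.0, 0.0, 0.6, 1.3 → max 1.4
CropB regrets: 0.0, 0.6, 0.3, 0.8, 0.0 → max 0.8
CropF regrets: 0.4, 1.5, 1.1, 0.4, 1.4 → max 1.5
CropC regrets: 1.0, 0.7, 0.3, 0.0, 1.3 → max 1.3
CropA regrets: 0.8, 0.0, 1.2, 0.4, 0.8 → max 1.2
Smallest max regret = 0.8 → CropB.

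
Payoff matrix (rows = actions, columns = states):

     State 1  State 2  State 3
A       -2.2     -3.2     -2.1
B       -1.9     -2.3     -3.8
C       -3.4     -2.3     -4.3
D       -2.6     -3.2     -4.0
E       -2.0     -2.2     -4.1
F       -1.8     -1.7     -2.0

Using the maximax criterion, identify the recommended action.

F

Row maxima: A=-2.1, B=-1.9, C=-2.3, D=-2.6, E=-2.0, F=-1.7
Best best-case = -1.7 → F.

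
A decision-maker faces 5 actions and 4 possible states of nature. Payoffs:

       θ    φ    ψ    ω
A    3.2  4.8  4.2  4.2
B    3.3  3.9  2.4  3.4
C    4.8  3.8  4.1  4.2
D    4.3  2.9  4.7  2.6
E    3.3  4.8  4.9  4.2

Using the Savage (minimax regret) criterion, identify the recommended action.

Column bests: θ=4.8, φ=4.8, ψ=4.9, ω=4.2.
A regrets: 1.6, 0.0, 0.7, 0.0 → max 1.6
B regrets: 1.5, 0.9, 2.5, 0.8 → max 2.5
C regrets: 0.0, 1.0, 0.8, 0.0 → max 1.0
D regrets: 0.5, 1.9, 0.2, 1.6 → max 1.9
E regrets: 1.5, 0.0, 0.0, 0.0 → max 1.5
Smallest max regret = 1.0 → C.

C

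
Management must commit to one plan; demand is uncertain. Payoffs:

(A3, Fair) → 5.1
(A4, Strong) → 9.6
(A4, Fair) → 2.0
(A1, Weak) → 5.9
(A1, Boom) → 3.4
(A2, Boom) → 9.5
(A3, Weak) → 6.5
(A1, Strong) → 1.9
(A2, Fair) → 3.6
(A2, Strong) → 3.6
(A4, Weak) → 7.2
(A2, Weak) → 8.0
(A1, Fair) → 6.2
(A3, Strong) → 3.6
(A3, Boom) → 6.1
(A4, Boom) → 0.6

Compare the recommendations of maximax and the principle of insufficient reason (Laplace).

Row maxima: A1=6.2, A2=9.5, A3=6.5, A4=9.6
Best best-case = 9.6 → A4.
Row averages: A1=4.35, A2=6.175, A3=5.325, A4=4.85
Highest average = 6.175 → A2.

maximax → A4; laplace → A2 (disagree)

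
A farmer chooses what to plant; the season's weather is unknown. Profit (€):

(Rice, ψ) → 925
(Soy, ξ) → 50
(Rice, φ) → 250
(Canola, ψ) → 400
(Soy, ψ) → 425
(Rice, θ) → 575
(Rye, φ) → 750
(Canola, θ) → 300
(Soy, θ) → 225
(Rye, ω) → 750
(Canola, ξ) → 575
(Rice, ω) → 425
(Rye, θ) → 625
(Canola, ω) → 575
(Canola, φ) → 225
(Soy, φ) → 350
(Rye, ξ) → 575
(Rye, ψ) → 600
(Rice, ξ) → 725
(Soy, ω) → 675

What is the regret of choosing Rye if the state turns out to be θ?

0

Best payoff under θ is 625.
Regret = 625 − 625 = 0.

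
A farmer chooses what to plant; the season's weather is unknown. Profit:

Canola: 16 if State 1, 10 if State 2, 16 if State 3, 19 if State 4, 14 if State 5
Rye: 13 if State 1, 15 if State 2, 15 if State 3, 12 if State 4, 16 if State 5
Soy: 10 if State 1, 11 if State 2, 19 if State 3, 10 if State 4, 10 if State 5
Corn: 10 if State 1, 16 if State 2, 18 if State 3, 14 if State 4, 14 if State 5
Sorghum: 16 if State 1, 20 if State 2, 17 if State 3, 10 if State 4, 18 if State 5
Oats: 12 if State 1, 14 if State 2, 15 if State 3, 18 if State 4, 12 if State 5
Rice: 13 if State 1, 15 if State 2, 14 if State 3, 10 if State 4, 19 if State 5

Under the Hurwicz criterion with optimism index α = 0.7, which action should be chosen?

Sorghum

Canola: 0.7·19 + 0.3·10 = 16.3
Rye: 0.7·16 + 0.3·12 = 14.8
Soy: 0.7·19 + 0.3·10 = 16.3
Corn: 0.7·18 + 0.3·10 = 15.6
Sorghum: 0.7·20 + 0.3·10 = 17
Oats: 0.7·18 + 0.3·12 = 16.2
Rice: 0.7·19 + 0.3·10 = 16.3
Highest Hurwicz score = 17 → Sorghum.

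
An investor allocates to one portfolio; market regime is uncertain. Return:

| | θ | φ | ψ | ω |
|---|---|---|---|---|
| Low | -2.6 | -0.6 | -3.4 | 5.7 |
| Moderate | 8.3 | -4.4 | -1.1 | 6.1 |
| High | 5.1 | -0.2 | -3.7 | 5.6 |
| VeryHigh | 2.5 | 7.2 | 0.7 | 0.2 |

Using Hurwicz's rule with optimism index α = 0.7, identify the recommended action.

Low: 0.7·5.7 + 0.3·(-3.4) = 2.97
Moderate: 0.7·8.3 + 0.3·(-4.4) = 4.49
High: 0.7·5.6 + 0.3·(-3.7) = 2.81
VeryHigh: 0.7·7.2 + 0.3·0.2 = 5.1
Highest Hurwicz score = 5.1 → VeryHigh.

VeryHigh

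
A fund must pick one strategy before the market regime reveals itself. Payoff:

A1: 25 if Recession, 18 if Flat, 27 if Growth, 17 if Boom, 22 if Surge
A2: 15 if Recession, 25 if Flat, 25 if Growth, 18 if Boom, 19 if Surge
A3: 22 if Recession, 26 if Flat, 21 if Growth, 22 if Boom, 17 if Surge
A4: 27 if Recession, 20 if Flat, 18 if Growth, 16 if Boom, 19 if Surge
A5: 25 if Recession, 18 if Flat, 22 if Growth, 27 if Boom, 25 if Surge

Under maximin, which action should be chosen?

Row minima: A1=17, A2=15, A3=17, A4=16, A5=18
Best worst-case = 18 → A5.

A5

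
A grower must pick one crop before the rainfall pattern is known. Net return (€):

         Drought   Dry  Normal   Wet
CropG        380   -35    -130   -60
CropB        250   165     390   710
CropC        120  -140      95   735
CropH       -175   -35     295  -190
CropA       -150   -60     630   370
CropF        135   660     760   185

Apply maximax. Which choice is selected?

Row maxima: CropG=380, CropB=710, CropC=735, CropH=295, CropA=630, CropF=760
Best best-case = 760 → CropF.

CropF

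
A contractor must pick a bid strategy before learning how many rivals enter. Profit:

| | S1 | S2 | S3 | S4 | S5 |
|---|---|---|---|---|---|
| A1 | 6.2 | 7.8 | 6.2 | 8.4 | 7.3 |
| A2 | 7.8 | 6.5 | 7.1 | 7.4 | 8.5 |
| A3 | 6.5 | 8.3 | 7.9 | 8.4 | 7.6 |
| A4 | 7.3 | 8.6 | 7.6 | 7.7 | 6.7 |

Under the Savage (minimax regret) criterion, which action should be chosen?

Column bests: S1=7.8, S2=8.6, S3=7.9, S4=8.4, S5=8.5.
A1 regrets: 1.6, 0.8, 1.7, 0.0, 1.2 → max 1.7
A2 regrets: 0.0, 2.1, 0.8, 1.0, 0.0 → max 2.1
A3 regrets: 1.3, 0.3, 0.0, 0.0, 0.9 → max 1.3
A4 regrets: 0.5, 0.0, 0.3, 0.7, 1.8 → max 1.8
Smallest max regret = 1.3 → A3.

A3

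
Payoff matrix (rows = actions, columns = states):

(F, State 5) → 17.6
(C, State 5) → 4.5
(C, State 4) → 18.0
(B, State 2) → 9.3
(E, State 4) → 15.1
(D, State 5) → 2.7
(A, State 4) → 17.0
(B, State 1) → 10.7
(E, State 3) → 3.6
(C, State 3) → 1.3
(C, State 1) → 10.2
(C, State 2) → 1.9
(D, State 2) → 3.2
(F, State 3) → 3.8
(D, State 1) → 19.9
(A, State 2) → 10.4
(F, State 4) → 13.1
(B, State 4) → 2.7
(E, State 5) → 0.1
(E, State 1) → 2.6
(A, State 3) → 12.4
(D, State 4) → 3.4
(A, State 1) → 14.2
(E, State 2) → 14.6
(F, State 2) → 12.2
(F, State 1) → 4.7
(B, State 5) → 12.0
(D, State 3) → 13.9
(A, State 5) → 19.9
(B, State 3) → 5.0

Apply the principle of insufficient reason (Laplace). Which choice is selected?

Row averages: A=14.78, B=7.94, C=7.18, D=8.62, E=7.2, F=10.28
Highest average = 14.78 → A.

A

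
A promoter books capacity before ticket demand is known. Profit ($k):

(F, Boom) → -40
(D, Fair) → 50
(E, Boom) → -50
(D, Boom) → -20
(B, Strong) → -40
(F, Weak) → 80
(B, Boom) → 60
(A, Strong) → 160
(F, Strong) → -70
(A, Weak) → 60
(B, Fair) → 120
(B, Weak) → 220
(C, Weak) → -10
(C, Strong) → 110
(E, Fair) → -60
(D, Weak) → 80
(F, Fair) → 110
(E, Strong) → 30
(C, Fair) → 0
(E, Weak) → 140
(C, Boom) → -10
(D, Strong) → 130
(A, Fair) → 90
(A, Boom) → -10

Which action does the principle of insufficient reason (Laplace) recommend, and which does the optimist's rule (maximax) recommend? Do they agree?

laplace → B; maximax → B (agree)

Row averages: A=75, B=90, C=22.5, D=60, E=15, F=20
Highest average = 90 → B.
Row maxima: A=160, B=220, C=110, D=130, E=140, F=110
Best best-case = 220 → B.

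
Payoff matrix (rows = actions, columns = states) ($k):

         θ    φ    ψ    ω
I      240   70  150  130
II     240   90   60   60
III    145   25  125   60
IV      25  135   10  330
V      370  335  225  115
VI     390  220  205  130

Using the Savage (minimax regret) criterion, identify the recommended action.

VI

Column bests: θ=390, φ=335, ψ=225, ω=330.
I regrets: 150, 265, 75, 200 → max 265
II regrets: 150, 245, 165, 270 → max 270
III regrets: 245, 310, 100, 270 → max 310
IV regrets: 365, 200, 215, 0 → max 365
V regrets: 20, 0, 0, 215 → max 215
VI regrets: 0, 115, 20, 200 → max 200
Smallest max regret = 200 → VI.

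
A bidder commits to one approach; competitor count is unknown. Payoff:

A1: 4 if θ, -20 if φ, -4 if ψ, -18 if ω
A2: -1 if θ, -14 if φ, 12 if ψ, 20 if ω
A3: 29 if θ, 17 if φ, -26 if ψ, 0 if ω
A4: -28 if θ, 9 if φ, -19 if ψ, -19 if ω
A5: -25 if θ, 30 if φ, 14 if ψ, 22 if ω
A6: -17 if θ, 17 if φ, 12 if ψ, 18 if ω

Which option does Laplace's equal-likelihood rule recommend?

A5

Row averages: A1=-9.5, A2=4.25, A3=5, A4=-14.25, A5=10.25, A6=7.5
Highest average = 10.25 → A5.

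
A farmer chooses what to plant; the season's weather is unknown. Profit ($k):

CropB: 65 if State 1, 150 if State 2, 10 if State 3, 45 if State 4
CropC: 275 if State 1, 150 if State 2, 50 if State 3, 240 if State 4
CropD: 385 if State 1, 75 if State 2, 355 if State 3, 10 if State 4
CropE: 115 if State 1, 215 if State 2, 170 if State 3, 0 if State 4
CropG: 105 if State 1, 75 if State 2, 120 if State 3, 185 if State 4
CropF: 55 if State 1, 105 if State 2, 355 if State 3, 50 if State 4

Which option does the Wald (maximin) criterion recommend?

Row minima: CropB=10, CropC=50, CropD=10, CropE=0, CropG=75, CropF=50
Best worst-case = 75 → CropG.

CropG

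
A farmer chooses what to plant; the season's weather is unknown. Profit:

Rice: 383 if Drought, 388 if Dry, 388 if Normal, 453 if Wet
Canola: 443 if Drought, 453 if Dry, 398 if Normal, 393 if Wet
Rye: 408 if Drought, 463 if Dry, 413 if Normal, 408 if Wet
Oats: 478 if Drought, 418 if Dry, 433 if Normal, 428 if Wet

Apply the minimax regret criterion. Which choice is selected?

Oats

Column bests: Drought=478, Dry=463, Normal=433, Wet=453.
Rice regrets: 95, 75, 45, 0 → max 95
Canola regrets: 35, 10, 35, 60 → max 60
Rye regrets: 70, 0, 20, 45 → max 70
Oats regrets: 0, 45, 0, 25 → max 45
Smallest max regret = 45 → Oats.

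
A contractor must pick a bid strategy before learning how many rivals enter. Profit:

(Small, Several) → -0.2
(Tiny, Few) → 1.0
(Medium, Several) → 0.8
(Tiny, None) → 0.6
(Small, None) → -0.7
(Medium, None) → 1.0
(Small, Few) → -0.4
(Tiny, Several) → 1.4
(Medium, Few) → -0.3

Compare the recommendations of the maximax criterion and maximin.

Row maxima: Tiny=1.4, Small=-0.2, Medium=1.0
Best best-case = 1.4 → Tiny.
Row minima: Tiny=0.6, Small=-0.7, Medium=-0.3
Best worst-case = 0.6 → Tiny.

maximax → Tiny; maximin → Tiny (agree)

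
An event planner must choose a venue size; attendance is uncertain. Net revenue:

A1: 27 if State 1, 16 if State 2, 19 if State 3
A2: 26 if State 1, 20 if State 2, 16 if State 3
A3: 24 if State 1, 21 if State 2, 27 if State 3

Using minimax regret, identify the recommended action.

A3

Column bests: State 1=27, State 2=21, State 3=27.
A1 regrets: 0, 5, 8 → max 8
A2 regrets: 1, 1, 11 → max 11
A3 regrets: 3, 0, 0 → max 3
Smallest max regret = 3 → A3.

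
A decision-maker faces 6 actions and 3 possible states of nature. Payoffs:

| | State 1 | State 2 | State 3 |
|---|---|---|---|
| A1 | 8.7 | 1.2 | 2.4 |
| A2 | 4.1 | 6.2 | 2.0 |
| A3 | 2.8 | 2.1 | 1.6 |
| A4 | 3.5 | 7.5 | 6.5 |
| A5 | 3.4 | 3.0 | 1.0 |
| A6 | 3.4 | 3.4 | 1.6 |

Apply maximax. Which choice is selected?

A1

Row maxima: A1=8.7, A2=6.2, A3=2.8, A4=7.5, A5=3.4, A6=3.4
Best best-case = 8.7 → A1.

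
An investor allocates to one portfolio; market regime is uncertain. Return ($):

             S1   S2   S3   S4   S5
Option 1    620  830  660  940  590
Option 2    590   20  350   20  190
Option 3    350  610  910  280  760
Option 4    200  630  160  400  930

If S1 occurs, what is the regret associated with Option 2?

30

Best payoff under S1 is 620.
Regret = 620 − 590 = 30.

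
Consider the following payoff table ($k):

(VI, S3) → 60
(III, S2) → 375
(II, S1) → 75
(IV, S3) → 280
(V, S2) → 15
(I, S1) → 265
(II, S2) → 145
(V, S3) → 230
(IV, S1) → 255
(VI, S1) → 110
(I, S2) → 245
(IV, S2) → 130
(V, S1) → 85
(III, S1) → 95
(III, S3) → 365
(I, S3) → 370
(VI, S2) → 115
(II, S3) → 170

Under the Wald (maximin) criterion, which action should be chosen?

Row minima: I=245, II=75, III=95, IV=130, V=15, VI=60
Best worst-case = 245 → I.

I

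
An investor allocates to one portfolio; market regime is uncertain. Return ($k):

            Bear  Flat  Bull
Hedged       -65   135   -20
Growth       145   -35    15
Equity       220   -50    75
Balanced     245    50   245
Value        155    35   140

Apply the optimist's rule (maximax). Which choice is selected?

Balanced

Row maxima: Hedged=135, Growth=145, Equity=220, Balanced=245, Value=155
Best best-case = 245 → Balanced.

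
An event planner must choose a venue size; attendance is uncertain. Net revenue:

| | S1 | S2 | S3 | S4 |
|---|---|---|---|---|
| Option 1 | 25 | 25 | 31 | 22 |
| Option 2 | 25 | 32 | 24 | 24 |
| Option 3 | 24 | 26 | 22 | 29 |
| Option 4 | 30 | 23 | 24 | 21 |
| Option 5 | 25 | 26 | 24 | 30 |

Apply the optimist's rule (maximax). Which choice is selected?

Row maxima: Option 1=31, Option 2=32, Option 3=29, Option 4=30, Option 5=30
Best best-case = 32 → Option 2.

Option 2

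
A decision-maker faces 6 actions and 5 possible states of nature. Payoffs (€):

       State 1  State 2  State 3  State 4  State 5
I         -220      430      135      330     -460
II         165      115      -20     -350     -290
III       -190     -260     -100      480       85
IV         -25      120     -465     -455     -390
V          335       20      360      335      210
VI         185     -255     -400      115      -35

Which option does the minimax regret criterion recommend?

Column bests: State 1=335, State 2=430, State 3=360, State 4=480, State 5=210.
I regrets: 555, 0, 225, 150, 670 → max 670
II regrets: 170, 315, 380, 830, 500 → max 830
III regrets: 525, 690, 460, 0, 125 → max 690
IV regrets: 360, 310, 825, 935, 600 → max 935
V regrets: 0, 410, 0, 145, 0 → max 410
VI regrets: 150, 685, 760, 365, 245 → max 760
Smallest max regret = 410 → V.

V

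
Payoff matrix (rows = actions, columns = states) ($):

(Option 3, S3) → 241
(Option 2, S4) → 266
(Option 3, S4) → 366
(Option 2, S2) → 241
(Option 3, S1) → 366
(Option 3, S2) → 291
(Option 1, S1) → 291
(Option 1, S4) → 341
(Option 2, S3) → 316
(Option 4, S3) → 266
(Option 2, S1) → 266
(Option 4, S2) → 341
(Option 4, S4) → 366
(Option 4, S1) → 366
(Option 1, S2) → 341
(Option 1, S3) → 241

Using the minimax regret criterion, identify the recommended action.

Column bests: S1=366, S2=341, S3=316, S4=366.
Option 1 regrets: 75, 0, 75, 25 → max 75
Option 2 regrets: 100, 100, 0, 100 → max 100
Option 3 regrets: 0, 50, 75, 0 → max 75
Option 4 regrets: 0, 0, 50, 0 → max 50
Smallest max regret = 50 → Option 4.

Option 4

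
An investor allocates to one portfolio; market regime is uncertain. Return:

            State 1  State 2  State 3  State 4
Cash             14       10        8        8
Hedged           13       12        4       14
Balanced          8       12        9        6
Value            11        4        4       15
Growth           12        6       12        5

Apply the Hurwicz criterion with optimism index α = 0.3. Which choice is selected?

Cash: 0.3·14 + 0.7·8 = 9.8
Hedged: 0.3·14 + 0.7·4 = 7
Balanced: 0.3·12 + 0.7·6 = 7.8
Value: 0.3·15 + 0.7·4 = 7.3
Growth: 0.3·12 + 0.7·5 = 7.1
Highest Hurwicz score = 9.8 → Cash.

Cash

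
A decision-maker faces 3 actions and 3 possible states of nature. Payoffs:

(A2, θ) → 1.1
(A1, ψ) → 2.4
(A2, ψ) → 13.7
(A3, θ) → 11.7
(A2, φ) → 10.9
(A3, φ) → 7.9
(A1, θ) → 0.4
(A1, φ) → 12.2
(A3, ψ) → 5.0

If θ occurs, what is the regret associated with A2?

10.6

Best payoff under θ is 11.7.
Regret = 11.7 − 1.1 = 10.6.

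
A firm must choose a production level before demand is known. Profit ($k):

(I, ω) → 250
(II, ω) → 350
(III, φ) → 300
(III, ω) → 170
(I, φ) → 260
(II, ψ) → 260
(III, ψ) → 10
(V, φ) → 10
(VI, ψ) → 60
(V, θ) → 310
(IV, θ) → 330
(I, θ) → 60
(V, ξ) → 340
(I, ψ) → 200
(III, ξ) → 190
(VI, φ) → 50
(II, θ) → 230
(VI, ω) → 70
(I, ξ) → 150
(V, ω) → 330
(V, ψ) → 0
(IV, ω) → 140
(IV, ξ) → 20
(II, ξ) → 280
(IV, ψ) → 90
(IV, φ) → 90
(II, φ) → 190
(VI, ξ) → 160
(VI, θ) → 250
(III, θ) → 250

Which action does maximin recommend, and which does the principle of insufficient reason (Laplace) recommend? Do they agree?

Row minima: I=60, II=190, III=10, IV=20, V=0, VI=50
Best worst-case = 190 → II.
Row averages: I=184, II=262, III=184, IV=134, V=198, VI=118
Highest average = 262 → II.

maximin → II; laplace → II (agree)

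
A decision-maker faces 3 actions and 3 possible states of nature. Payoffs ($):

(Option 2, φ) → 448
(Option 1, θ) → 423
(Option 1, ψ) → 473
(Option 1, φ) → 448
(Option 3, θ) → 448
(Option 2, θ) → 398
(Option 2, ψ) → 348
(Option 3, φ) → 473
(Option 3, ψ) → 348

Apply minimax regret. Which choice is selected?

Column bests: θ=448, φ=473, ψ=473.
Option 1 regrets: 25, 25, 0 → max 25
Option 2 regrets: 50, 25, 125 → max 125
Option 3 regrets: 0, 0, 125 → max 125
Smallest max regret = 25 → Option 1.

Option 1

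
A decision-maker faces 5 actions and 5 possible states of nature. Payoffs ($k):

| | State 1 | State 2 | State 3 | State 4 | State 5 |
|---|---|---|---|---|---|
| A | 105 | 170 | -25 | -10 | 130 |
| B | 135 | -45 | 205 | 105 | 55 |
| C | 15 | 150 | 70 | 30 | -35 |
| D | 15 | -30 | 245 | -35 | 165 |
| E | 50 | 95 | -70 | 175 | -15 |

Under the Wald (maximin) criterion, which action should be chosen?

A

Row minima: A=-25, B=-45, C=-35, D=-35, E=-70
Best worst-case = -25 → A.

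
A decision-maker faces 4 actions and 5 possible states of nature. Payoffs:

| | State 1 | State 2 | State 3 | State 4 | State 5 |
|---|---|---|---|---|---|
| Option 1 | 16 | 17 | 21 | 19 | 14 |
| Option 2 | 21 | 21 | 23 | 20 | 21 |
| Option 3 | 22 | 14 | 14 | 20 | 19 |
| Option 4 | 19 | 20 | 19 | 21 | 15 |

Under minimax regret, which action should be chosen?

Column bests: State 1=22, State 2=21, State 3=23, State 4=21, State 5=21.
Option 1 regrets: 6, 4, 2, 2, 7 → max 7
Option 2 regrets: 1, 0, 0, 1, 0 → max 1
Option 3 regrets: 0, 7, 9, 1, 2 → max 9
Option 4 regrets: 3, 1, 4, 0, 6 → max 6
Smallest max regret = 1 → Option 2.

Option 2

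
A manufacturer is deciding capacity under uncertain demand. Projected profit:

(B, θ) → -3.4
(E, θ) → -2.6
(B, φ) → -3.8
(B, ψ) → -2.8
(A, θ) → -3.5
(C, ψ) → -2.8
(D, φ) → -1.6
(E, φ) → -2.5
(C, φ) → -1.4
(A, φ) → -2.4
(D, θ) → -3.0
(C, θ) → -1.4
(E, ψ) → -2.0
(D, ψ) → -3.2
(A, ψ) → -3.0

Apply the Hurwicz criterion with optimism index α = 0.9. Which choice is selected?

C

A: 0.9·(-2.4) + 0.1·(-3.5) = -2.51
B: 0.9·(-2.8) + 0.1·(-3.8) = -2.9
C: 0.9·(-1.4) + 0.1·(-2.8) = -1.54
D: 0.9·(-1.6) + 0.1·(-3.2) = -1.76
E: 0.9·(-2.0) + 0.1·(-2.6) = -2.06
Highest Hurwicz score = -1.54 → C.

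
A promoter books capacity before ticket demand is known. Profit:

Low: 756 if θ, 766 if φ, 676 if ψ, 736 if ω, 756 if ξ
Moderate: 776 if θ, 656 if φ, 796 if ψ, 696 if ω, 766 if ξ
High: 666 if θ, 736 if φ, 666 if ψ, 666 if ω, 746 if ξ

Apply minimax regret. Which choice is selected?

Column bests: θ=776, φ=766, ψ=796, ω=736, ξ=766.
Low regrets: 20, 0, 120, 0, 10 → max 120
Moderate regrets: 0, 110, 0, 40, 0 → max 110
High regrets: 110, 30, 130, 70, 20 → max 130
Smallest max regret = 110 → Moderate.

Moderate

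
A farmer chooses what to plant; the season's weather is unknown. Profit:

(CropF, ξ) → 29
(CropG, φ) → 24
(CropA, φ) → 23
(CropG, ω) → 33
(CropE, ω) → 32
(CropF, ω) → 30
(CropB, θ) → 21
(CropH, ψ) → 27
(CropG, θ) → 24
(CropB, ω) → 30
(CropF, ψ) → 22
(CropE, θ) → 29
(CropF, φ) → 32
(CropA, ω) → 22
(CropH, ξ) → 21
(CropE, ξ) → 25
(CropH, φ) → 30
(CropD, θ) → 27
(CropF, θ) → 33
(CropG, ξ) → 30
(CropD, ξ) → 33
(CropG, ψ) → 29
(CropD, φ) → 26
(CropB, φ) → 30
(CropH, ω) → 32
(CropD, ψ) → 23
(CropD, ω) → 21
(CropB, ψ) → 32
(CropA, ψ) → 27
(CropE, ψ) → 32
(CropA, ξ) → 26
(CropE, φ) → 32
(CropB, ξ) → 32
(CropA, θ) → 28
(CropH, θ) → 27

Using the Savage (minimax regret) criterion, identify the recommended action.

CropE

Column bests: θ=33, φ=32, ψ=32, ω=33, ξ=33.
CropF regrets: 0, 0, 10, 3, 4 → max 10
CropE regrets: 4, 0, 0, 1, 8 → max 8
CropA regrets: 5, 9, 5, 11, 7 → max 11
CropB regrets: 12, 2, 0, 3, 1 → max 12
CropH regrets: 6, 2, 5, 1, 12 → max 12
CropD regrets: 6, 6, 9, 12, 0 → max 12
CropG regrets: 9, 8, 3, 0, 3 → max 9
Smallest max regret = 8 → CropE.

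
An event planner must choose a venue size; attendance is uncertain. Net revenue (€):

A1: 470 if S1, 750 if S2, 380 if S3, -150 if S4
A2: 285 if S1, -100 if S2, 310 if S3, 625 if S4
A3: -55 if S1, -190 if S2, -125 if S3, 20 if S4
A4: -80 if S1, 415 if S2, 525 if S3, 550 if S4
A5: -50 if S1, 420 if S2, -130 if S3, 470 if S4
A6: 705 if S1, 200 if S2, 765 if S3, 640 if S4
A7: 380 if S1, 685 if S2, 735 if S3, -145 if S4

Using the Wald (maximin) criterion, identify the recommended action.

Row minima: A1=-150, A2=-100, A3=-190, A4=-80, A5=-130, A6=200, A7=-145
Best worst-case = 200 → A6.

A6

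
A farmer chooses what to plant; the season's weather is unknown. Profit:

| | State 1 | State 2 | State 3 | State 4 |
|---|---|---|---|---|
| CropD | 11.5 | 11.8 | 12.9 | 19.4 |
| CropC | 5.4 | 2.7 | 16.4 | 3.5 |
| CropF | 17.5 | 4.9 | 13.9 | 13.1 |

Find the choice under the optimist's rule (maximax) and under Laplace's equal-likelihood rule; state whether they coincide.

maximax → CropD; laplace → CropD (agree)

Row maxima: CropD=19.4, CropC=16.4, CropF=17.5
Best best-case = 19.4 → CropD.
Row averages: CropD=13.9, CropC=7, CropF=12.35
Highest average = 13.9 → CropD.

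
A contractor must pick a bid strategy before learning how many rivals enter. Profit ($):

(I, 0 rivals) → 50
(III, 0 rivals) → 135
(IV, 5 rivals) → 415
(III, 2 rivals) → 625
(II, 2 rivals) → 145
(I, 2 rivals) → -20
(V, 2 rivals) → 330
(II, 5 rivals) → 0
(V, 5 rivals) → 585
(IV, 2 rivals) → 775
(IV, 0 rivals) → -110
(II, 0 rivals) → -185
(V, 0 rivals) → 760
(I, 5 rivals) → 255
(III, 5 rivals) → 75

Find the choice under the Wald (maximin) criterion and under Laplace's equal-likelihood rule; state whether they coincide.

Row minima: I=-20, II=-185, III=75, IV=-110, V=330
Best worst-case = 330 → V.
Row averages: I=95, II=-40/3, III=835/3, IV=360, V=1675/3
Highest average = 1675/3 → V.

maximin → V; laplace → V (agree)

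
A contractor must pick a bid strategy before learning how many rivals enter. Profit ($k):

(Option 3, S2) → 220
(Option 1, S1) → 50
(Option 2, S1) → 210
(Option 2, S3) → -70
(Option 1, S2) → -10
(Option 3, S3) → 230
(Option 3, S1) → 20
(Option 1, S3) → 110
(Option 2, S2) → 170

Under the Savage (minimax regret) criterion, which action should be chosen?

Option 3

Column bests: S1=210, S2=220, S3=230.
Option 1 regrets: 160, 230, 120 → max 230
Option 2 regrets: 0, 50, 300 → max 300
Option 3 regrets: 190, 0, 0 → max 190
Smallest max regret = 190 → Option 3.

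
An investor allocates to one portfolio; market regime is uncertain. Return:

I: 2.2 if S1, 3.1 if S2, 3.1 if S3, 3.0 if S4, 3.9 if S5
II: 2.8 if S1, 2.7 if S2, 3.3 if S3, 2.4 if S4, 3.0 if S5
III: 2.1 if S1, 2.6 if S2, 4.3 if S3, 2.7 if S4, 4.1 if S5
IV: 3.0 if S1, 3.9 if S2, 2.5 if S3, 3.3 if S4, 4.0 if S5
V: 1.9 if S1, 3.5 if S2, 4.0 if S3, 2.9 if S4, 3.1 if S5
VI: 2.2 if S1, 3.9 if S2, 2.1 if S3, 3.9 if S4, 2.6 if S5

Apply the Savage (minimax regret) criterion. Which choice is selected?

V

Column bests: S1=3.0, S2=3.9, S3=4.3, S4=3.9, S5=4.1.
I regrets: 0.8, 0.8, 1.2, 0.9, 0.2 → max 1.2
II regrets: 0.2, 1.2, 1.0, 1.5, 1.1 → max 1.5
III regrets: 0.9, 1.3, 0.0, 1.2, 0.0 → max 1.3
IV regrets: 0.0, 0.0, 1.8, 0.6, 0.1 → max 1.8
V regrets: 1.1, 0.4, 0.3, 1.0, 1.0 → max 1.1
VI regrets: 0.8, 0.0, 2.2, 0.0, 1.5 → max 2.2
Smallest max regret = 1.1 → V.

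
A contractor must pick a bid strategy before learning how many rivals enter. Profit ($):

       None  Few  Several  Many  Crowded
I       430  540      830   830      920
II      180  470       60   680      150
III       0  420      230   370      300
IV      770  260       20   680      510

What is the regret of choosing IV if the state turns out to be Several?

Best payoff under Several is 830.
Regret = 830 − 20 = 810.

810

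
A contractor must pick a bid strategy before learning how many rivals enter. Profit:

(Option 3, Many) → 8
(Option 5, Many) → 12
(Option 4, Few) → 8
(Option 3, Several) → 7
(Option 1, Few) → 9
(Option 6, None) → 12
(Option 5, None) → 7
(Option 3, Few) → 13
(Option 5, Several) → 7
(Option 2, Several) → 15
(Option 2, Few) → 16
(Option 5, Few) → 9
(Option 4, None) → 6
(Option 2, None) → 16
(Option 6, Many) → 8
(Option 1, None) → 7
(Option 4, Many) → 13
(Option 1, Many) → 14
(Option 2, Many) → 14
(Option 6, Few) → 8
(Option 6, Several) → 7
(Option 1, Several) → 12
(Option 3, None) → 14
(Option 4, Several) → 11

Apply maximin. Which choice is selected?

Row minima: Option 1=7, Option 2=14, Option 3=7, Option 4=6, Option 5=7, Option 6=7
Best worst-case = 14 → Option 2.

Option 2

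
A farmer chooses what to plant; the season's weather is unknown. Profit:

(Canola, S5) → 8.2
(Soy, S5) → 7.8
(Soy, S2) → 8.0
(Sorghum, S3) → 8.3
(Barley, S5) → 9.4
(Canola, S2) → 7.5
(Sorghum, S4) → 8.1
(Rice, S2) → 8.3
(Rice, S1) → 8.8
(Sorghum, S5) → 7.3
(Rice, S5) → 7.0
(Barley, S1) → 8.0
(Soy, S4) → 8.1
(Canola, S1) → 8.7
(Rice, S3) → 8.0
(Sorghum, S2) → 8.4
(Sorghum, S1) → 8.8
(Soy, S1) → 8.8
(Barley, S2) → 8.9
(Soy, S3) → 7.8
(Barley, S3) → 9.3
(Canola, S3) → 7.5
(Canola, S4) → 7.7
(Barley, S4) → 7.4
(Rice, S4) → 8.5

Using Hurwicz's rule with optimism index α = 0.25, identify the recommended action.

Sorghum: 0.25·8.8 + 0.75·7.3 = 7.675
Soy: 0.25·8.8 + 0.75·7.8 = 8.05
Rice: 0.25·8.8 + 0.75·7.0 = 7.45
Barley: 0.25·9.4 + 0.75·7.4 = 7.9
Canola: 0.25·8.7 + 0.75·7.5 = 7.8
Highest Hurwicz score = 8.05 → Soy.

Soy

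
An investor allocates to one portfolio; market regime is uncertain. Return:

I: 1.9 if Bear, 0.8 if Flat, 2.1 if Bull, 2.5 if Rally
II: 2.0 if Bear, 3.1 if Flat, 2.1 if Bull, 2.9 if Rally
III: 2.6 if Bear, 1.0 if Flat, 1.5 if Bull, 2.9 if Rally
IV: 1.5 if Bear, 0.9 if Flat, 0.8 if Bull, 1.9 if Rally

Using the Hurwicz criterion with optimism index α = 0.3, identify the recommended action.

II

I: 0.3·2.5 + 0.7·0.8 = 1.31
II: 0.3·3.1 + 0.7·2.0 = 2.33
III: 0.3·2.9 + 0.7·1.0 = 1.57
IV: 0.3·1.9 + 0.7·0.8 = 1.13
Highest Hurwicz score = 2.33 → II.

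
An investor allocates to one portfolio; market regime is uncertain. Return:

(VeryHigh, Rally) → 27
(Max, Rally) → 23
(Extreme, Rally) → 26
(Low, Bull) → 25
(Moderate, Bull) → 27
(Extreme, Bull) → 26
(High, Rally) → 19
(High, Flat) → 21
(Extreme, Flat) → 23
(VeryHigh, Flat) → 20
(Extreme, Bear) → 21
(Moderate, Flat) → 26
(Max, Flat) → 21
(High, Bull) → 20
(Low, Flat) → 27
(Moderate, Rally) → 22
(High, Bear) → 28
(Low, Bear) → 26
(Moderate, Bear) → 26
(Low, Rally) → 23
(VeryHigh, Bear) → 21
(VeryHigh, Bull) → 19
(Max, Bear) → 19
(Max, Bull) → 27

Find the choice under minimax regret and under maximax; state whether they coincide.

minimax regret → Low; maximax → High (disagree)

Column bests: Bear=28, Flat=27, Bull=27, Rally=27.
Low regrets: 2, 0, 2, 4 → max 4
Moderate regrets: 2, 1, 0, 5 → max 5
High regrets: 0, 6, 7, 8 → max 8
VeryHigh regrets: 7, 7, 8, 0 → max 8
Extreme regrets: 7, 4, 1, 1 → max 7
Max regrets: 9, 6, 0, 4 → max 9
Smallest max regret = 4 → Low.
Row maxima: Low=27, Moderate=27, High=28, VeryHigh=27, Extreme=26, Max=27
Best best-case = 28 → High.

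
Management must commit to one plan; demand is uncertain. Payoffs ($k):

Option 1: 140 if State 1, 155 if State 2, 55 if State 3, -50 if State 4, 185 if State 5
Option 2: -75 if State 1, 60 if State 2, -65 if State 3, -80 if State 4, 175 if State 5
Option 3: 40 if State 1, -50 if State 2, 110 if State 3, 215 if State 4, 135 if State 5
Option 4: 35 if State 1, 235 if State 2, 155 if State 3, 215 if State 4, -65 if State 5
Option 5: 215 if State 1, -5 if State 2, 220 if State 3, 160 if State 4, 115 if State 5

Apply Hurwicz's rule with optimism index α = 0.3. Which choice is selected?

Option 5

Option 1: 0.3·185 + 0.7·(-50) = 20.5
Option 2: 0.3·175 + 0.7·(-80) = -3.5
Option 3: 0.3·215 + 0.7·(-50) = 29.5
Option 4: 0.3·235 + 0.7·(-65) = 25
Option 5: 0.3·220 + 0.7·(-5) = 62.5
Highest Hurwicz score = 62.5 → Option 5.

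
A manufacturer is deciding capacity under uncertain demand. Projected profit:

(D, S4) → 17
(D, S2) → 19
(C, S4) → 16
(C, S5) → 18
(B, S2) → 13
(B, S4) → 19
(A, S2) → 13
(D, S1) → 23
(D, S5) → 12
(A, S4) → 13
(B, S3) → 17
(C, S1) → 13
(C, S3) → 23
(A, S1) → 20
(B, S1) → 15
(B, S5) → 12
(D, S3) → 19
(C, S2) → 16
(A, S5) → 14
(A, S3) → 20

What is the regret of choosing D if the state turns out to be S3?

Best payoff under S3 is 23.
Regret = 23 − 19 = 4.

4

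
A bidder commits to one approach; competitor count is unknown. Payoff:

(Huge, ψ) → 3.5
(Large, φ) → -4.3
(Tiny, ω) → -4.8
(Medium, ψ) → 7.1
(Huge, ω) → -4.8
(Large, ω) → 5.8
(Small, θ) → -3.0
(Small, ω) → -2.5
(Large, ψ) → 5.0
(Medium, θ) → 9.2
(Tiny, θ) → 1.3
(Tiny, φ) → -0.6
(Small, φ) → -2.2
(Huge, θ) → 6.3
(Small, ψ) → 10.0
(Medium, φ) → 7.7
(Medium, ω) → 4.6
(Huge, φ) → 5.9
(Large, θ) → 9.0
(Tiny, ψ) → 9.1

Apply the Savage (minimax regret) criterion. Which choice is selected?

Column bests: θ=9.2, φ=7.7, ψ=10.0, ω=5.8.
Tiny regrets: 7.9, 8.3, 0.9, 10.6 → max 10.6
Small regrets: 12.2, 9.9, 0.0, 8.3 → max 12.2
Medium regrets: 0.0, 0.0, 2.9, 1.2 → max 2.9
Large regrets: 0.2, 12.0, 5.0, 0.0 → max 12.0
Huge regrets: 2.9, 1.8, 6.5, 10.6 → max 10.6
Smallest max regret = 2.9 → Medium.

Medium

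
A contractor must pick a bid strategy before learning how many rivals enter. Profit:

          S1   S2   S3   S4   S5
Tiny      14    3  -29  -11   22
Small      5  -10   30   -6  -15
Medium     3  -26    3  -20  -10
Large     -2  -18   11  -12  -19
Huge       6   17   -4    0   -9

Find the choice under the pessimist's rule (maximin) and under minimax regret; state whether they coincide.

maximin → Huge; minimax regret → Huge (agree)

Row minima: Tiny=-29, Small=-15, Medium=-26, Large=-19, Huge=-9
Best worst-case = -9 → Huge.
Column bests: S1=14, S2=17, S3=30, S4=0, S5=22.
Tiny regrets: 0, 14, 59, 11, 0 → max 59
Small regrets: 9, 27, 0, 6, 37 → max 37
Medium regrets: 11, 43, 27, 20, 32 → max 43
Large regrets: 16, 35, 19, 12, 41 → max 41
Huge regrets: 8, 0, 34, 0, 31 → max 34
Smallest max regret = 34 → Huge.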